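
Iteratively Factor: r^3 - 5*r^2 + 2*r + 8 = (r - 2)*(r^2 - 3*r - 4) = (r - 2)*(r + 1)*(r - 4)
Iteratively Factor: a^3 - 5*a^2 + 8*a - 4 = (a - 1)*(a^2 - 4*a + 4) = (a - 2)*(a - 1)*(a - 2)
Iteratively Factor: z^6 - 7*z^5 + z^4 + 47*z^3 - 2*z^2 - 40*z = (z)*(z^5 - 7*z^4 + z^3 + 47*z^2 - 2*z - 40) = z*(z - 1)*(z^4 - 6*z^3 - 5*z^2 + 42*z + 40) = z*(z - 4)*(z - 1)*(z^3 - 2*z^2 - 13*z - 10) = z*(z - 4)*(z - 1)*(z + 2)*(z^2 - 4*z - 5) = z*(z - 5)*(z - 4)*(z - 1)*(z + 2)*(z + 1)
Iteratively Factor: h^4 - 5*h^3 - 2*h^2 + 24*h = (h + 2)*(h^3 - 7*h^2 + 12*h) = (h - 3)*(h + 2)*(h^2 - 4*h) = (h - 4)*(h - 3)*(h + 2)*(h)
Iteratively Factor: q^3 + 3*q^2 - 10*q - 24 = (q + 4)*(q^2 - q - 6) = (q + 2)*(q + 4)*(q - 3)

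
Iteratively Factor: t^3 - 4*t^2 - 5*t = (t - 5)*(t^2 + t) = t*(t - 5)*(t + 1)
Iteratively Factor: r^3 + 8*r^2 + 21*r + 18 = (r + 3)*(r^2 + 5*r + 6) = (r + 2)*(r + 3)*(r + 3)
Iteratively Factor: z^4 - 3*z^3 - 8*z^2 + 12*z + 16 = (z + 1)*(z^3 - 4*z^2 - 4*z + 16) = (z - 2)*(z + 1)*(z^2 - 2*z - 8) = (z - 4)*(z - 2)*(z + 1)*(z + 2)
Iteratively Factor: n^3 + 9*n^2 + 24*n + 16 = (n + 1)*(n^2 + 8*n + 16) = (n + 1)*(n + 4)*(n + 4)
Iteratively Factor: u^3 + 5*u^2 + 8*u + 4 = (u + 2)*(u^2 + 3*u + 2) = (u + 1)*(u + 2)*(u + 2)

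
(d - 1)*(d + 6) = d^2 + 5*d - 6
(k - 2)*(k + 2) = k^2 - 4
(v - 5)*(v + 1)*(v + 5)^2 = v^4 + 6*v^3 - 20*v^2 - 150*v - 125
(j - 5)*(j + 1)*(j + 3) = j^3 - j^2 - 17*j - 15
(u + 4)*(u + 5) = u^2 + 9*u + 20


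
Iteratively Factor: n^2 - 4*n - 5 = (n - 5)*(n + 1)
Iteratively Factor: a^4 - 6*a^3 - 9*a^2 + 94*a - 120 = (a + 4)*(a^3 - 10*a^2 + 31*a - 30) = (a - 5)*(a + 4)*(a^2 - 5*a + 6) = (a - 5)*(a - 3)*(a + 4)*(a - 2)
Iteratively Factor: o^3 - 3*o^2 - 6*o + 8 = (o + 2)*(o^2 - 5*o + 4) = (o - 4)*(o + 2)*(o - 1)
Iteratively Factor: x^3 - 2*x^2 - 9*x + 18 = (x + 3)*(x^2 - 5*x + 6) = (x - 2)*(x + 3)*(x - 3)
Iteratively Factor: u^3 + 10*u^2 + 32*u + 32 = (u + 4)*(u^2 + 6*u + 8) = (u + 4)^2*(u + 2)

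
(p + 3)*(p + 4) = p^2 + 7*p + 12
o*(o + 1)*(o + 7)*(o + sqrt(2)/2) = o^4 + sqrt(2)*o^3/2 + 8*o^3 + 4*sqrt(2)*o^2 + 7*o^2 + 7*sqrt(2)*o/2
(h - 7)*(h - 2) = h^2 - 9*h + 14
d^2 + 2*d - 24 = (d - 4)*(d + 6)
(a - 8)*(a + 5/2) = a^2 - 11*a/2 - 20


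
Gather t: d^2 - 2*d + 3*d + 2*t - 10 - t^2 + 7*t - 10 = d^2 + d - t^2 + 9*t - 20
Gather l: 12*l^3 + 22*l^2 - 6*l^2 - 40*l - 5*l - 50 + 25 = 12*l^3 + 16*l^2 - 45*l - 25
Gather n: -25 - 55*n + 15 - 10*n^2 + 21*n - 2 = -10*n^2 - 34*n - 12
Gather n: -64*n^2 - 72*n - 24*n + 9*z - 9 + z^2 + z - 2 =-64*n^2 - 96*n + z^2 + 10*z - 11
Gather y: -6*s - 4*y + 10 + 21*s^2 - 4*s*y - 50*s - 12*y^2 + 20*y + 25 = 21*s^2 - 56*s - 12*y^2 + y*(16 - 4*s) + 35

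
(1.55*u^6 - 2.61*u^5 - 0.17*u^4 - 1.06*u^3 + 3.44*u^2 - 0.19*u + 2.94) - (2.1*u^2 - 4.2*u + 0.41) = 1.55*u^6 - 2.61*u^5 - 0.17*u^4 - 1.06*u^3 + 1.34*u^2 + 4.01*u + 2.53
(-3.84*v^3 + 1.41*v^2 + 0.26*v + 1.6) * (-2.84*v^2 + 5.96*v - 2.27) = 10.9056*v^5 - 26.8908*v^4 + 16.382*v^3 - 6.1951*v^2 + 8.9458*v - 3.632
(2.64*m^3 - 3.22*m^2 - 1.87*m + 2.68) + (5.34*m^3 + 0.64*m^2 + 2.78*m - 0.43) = 7.98*m^3 - 2.58*m^2 + 0.91*m + 2.25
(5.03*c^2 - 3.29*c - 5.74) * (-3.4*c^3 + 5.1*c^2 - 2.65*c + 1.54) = -17.102*c^5 + 36.839*c^4 - 10.5925*c^3 - 12.8093*c^2 + 10.1444*c - 8.8396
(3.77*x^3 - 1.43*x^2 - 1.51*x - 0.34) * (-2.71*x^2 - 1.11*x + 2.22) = -10.2167*x^5 - 0.309400000000001*x^4 + 14.0488*x^3 - 0.5771*x^2 - 2.9748*x - 0.7548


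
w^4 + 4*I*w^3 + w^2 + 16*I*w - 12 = (w - 2*I)*(w + I)*(w + 2*I)*(w + 3*I)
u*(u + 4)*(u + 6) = u^3 + 10*u^2 + 24*u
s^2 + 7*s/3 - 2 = (s - 2/3)*(s + 3)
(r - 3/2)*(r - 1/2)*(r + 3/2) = r^3 - r^2/2 - 9*r/4 + 9/8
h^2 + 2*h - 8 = (h - 2)*(h + 4)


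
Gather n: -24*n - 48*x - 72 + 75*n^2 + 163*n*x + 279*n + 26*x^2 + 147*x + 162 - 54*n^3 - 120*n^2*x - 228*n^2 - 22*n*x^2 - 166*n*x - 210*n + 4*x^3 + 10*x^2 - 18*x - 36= -54*n^3 + n^2*(-120*x - 153) + n*(-22*x^2 - 3*x + 45) + 4*x^3 + 36*x^2 + 81*x + 54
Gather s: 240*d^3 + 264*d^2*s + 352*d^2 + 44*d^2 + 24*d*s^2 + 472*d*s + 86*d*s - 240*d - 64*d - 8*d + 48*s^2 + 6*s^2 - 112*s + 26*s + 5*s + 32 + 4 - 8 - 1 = 240*d^3 + 396*d^2 - 312*d + s^2*(24*d + 54) + s*(264*d^2 + 558*d - 81) + 27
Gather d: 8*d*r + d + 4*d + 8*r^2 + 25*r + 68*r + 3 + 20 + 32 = d*(8*r + 5) + 8*r^2 + 93*r + 55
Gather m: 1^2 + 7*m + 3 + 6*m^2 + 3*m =6*m^2 + 10*m + 4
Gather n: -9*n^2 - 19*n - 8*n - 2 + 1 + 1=-9*n^2 - 27*n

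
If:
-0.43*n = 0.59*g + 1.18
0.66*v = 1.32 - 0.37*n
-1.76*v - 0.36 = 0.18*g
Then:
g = -4.29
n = 3.15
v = 0.23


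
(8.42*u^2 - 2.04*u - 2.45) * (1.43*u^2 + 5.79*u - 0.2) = 12.0406*u^4 + 45.8346*u^3 - 16.9991*u^2 - 13.7775*u + 0.49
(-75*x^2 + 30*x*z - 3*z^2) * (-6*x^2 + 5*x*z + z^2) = 450*x^4 - 555*x^3*z + 93*x^2*z^2 + 15*x*z^3 - 3*z^4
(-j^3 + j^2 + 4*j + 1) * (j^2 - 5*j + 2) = -j^5 + 6*j^4 - 3*j^3 - 17*j^2 + 3*j + 2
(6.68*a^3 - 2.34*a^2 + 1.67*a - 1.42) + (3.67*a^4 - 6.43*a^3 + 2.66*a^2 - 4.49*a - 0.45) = 3.67*a^4 + 0.25*a^3 + 0.32*a^2 - 2.82*a - 1.87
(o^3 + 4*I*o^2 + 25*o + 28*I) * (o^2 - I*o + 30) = o^5 + 3*I*o^4 + 59*o^3 + 123*I*o^2 + 778*o + 840*I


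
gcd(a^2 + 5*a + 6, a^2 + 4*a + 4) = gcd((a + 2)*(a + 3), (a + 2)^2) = a + 2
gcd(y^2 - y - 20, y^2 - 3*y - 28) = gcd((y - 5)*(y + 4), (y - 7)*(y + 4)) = y + 4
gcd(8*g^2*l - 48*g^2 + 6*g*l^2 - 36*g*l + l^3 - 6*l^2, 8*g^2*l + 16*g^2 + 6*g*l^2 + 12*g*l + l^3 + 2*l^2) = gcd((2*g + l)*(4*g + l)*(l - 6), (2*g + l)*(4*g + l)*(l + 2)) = 8*g^2 + 6*g*l + l^2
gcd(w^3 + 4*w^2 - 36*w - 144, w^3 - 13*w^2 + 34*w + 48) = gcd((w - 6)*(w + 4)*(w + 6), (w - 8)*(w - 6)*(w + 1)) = w - 6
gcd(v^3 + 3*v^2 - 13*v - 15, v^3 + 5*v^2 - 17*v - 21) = v^2 - 2*v - 3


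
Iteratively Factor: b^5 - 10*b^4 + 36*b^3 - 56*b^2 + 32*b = (b)*(b^4 - 10*b^3 + 36*b^2 - 56*b + 32) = b*(b - 2)*(b^3 - 8*b^2 + 20*b - 16) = b*(b - 2)^2*(b^2 - 6*b + 8) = b*(b - 2)^3*(b - 4)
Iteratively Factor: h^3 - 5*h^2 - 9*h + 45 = (h - 3)*(h^2 - 2*h - 15) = (h - 5)*(h - 3)*(h + 3)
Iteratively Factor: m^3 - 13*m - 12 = (m - 4)*(m^2 + 4*m + 3) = (m - 4)*(m + 3)*(m + 1)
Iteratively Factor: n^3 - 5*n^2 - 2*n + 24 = (n - 3)*(n^2 - 2*n - 8) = (n - 3)*(n + 2)*(n - 4)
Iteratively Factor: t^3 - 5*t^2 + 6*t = (t)*(t^2 - 5*t + 6) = t*(t - 3)*(t - 2)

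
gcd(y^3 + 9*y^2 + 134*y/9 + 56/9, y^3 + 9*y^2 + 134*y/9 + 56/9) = y^3 + 9*y^2 + 134*y/9 + 56/9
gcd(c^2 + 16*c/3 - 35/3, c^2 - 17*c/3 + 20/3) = c - 5/3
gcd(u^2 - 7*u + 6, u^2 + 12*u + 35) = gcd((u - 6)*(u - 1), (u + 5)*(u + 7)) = 1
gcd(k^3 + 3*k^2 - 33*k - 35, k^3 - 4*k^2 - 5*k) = k^2 - 4*k - 5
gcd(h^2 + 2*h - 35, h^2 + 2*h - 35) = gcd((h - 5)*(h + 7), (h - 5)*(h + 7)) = h^2 + 2*h - 35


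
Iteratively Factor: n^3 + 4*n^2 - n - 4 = (n + 1)*(n^2 + 3*n - 4) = (n - 1)*(n + 1)*(n + 4)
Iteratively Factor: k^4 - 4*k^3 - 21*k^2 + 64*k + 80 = (k + 4)*(k^3 - 8*k^2 + 11*k + 20) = (k + 1)*(k + 4)*(k^2 - 9*k + 20) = (k - 5)*(k + 1)*(k + 4)*(k - 4)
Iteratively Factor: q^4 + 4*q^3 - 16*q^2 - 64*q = (q + 4)*(q^3 - 16*q) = (q - 4)*(q + 4)*(q^2 + 4*q) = (q - 4)*(q + 4)^2*(q)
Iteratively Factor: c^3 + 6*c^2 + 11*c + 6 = (c + 2)*(c^2 + 4*c + 3) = (c + 1)*(c + 2)*(c + 3)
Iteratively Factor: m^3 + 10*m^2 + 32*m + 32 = (m + 2)*(m^2 + 8*m + 16) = (m + 2)*(m + 4)*(m + 4)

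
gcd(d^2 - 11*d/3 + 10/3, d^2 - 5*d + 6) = d - 2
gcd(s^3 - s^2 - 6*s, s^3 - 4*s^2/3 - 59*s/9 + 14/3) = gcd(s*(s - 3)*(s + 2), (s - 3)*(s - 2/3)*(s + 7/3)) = s - 3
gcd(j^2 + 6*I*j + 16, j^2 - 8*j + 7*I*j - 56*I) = 1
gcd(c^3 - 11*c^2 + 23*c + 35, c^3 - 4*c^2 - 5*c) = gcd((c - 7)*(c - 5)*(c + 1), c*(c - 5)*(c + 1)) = c^2 - 4*c - 5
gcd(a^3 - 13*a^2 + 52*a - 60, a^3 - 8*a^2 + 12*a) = a^2 - 8*a + 12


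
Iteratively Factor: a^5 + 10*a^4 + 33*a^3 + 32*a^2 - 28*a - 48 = (a + 2)*(a^4 + 8*a^3 + 17*a^2 - 2*a - 24) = (a - 1)*(a + 2)*(a^3 + 9*a^2 + 26*a + 24) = (a - 1)*(a + 2)^2*(a^2 + 7*a + 12) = (a - 1)*(a + 2)^2*(a + 3)*(a + 4)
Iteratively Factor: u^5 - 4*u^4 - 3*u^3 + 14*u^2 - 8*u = (u - 1)*(u^4 - 3*u^3 - 6*u^2 + 8*u) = u*(u - 1)*(u^3 - 3*u^2 - 6*u + 8) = u*(u - 1)^2*(u^2 - 2*u - 8) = u*(u - 4)*(u - 1)^2*(u + 2)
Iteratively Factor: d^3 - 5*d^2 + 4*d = (d - 4)*(d^2 - d) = (d - 4)*(d - 1)*(d)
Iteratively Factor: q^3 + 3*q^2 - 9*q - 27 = (q + 3)*(q^2 - 9) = (q - 3)*(q + 3)*(q + 3)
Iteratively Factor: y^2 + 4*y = (y + 4)*(y)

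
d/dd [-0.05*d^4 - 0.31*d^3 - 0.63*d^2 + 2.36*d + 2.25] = -0.2*d^3 - 0.93*d^2 - 1.26*d + 2.36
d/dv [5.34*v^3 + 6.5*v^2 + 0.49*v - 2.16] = 16.02*v^2 + 13.0*v + 0.49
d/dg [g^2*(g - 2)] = g*(3*g - 4)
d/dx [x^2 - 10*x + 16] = 2*x - 10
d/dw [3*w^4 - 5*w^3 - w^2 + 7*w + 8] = 12*w^3 - 15*w^2 - 2*w + 7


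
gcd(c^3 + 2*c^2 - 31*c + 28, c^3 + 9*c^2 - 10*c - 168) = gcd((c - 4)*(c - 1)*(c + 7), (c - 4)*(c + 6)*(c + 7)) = c^2 + 3*c - 28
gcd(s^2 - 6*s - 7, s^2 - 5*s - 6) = s + 1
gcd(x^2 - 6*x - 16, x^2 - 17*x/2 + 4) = x - 8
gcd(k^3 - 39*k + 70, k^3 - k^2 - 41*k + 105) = k^2 + 2*k - 35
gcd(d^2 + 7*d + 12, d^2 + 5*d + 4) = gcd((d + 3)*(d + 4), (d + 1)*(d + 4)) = d + 4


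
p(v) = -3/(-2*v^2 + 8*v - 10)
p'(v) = -3*(4*v - 8)/(-2*v^2 + 8*v - 10)^2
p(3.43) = 0.49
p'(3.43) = -0.46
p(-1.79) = 0.10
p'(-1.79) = 0.05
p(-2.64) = 0.07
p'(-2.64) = 0.03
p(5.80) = 0.10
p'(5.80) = -0.05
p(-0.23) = 0.25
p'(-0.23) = 0.19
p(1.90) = 1.49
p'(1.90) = 0.29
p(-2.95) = 0.06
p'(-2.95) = 0.02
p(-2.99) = 0.06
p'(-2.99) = 0.02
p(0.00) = 0.30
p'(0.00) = 0.24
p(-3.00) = 0.06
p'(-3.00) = 0.02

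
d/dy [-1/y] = y^(-2)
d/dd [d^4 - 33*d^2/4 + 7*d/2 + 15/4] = 4*d^3 - 33*d/2 + 7/2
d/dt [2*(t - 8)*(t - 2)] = 4*t - 20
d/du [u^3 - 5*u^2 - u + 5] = 3*u^2 - 10*u - 1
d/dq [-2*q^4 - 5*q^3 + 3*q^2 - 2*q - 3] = -8*q^3 - 15*q^2 + 6*q - 2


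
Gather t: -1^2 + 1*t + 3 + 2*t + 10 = 3*t + 12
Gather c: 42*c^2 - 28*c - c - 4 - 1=42*c^2 - 29*c - 5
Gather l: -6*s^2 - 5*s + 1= -6*s^2 - 5*s + 1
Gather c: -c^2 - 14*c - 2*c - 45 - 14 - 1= -c^2 - 16*c - 60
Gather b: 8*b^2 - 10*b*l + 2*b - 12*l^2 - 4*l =8*b^2 + b*(2 - 10*l) - 12*l^2 - 4*l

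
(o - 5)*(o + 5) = o^2 - 25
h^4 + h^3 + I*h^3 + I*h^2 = h^2*(h + 1)*(h + I)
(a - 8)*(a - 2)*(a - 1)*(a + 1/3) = a^4 - 32*a^3/3 + 67*a^2/3 - 22*a/3 - 16/3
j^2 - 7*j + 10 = (j - 5)*(j - 2)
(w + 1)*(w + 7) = w^2 + 8*w + 7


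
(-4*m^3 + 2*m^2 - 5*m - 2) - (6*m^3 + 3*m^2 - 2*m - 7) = -10*m^3 - m^2 - 3*m + 5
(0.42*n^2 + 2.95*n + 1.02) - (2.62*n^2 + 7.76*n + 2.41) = -2.2*n^2 - 4.81*n - 1.39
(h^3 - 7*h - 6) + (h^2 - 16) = h^3 + h^2 - 7*h - 22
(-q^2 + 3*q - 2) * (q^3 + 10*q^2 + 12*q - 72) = -q^5 - 7*q^4 + 16*q^3 + 88*q^2 - 240*q + 144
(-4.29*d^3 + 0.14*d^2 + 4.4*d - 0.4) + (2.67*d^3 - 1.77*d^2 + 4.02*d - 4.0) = -1.62*d^3 - 1.63*d^2 + 8.42*d - 4.4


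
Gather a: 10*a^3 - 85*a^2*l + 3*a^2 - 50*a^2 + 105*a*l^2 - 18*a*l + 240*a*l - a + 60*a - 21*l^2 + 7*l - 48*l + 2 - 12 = 10*a^3 + a^2*(-85*l - 47) + a*(105*l^2 + 222*l + 59) - 21*l^2 - 41*l - 10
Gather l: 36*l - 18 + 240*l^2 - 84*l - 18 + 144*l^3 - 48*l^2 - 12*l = 144*l^3 + 192*l^2 - 60*l - 36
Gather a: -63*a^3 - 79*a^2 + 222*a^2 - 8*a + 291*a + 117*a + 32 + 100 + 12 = -63*a^3 + 143*a^2 + 400*a + 144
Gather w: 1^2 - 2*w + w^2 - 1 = w^2 - 2*w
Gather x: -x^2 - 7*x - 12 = -x^2 - 7*x - 12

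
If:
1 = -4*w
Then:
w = -1/4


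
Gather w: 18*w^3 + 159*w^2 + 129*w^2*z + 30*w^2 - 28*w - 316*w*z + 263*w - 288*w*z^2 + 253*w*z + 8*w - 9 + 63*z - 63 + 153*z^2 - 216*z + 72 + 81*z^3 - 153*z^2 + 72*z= 18*w^3 + w^2*(129*z + 189) + w*(-288*z^2 - 63*z + 243) + 81*z^3 - 81*z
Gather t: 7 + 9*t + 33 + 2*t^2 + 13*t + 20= 2*t^2 + 22*t + 60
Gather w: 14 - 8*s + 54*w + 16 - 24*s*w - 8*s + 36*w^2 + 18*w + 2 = -16*s + 36*w^2 + w*(72 - 24*s) + 32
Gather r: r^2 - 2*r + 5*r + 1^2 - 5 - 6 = r^2 + 3*r - 10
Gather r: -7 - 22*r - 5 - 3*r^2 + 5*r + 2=-3*r^2 - 17*r - 10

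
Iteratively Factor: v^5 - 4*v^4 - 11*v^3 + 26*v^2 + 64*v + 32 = (v - 4)*(v^4 - 11*v^2 - 18*v - 8) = (v - 4)^2*(v^3 + 4*v^2 + 5*v + 2) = (v - 4)^2*(v + 1)*(v^2 + 3*v + 2) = (v - 4)^2*(v + 1)*(v + 2)*(v + 1)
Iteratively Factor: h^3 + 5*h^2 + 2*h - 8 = (h - 1)*(h^2 + 6*h + 8) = (h - 1)*(h + 4)*(h + 2)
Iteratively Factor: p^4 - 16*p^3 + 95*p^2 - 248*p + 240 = (p - 3)*(p^3 - 13*p^2 + 56*p - 80) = (p - 5)*(p - 3)*(p^2 - 8*p + 16) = (p - 5)*(p - 4)*(p - 3)*(p - 4)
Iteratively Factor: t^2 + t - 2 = (t - 1)*(t + 2)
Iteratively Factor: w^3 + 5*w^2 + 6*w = (w)*(w^2 + 5*w + 6) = w*(w + 3)*(w + 2)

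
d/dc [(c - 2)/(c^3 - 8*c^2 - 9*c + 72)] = (c^3 - 8*c^2 - 9*c + (c - 2)*(-3*c^2 + 16*c + 9) + 72)/(c^3 - 8*c^2 - 9*c + 72)^2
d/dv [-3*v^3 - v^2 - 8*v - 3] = -9*v^2 - 2*v - 8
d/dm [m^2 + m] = 2*m + 1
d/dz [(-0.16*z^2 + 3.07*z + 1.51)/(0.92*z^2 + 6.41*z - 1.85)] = (-3.85*z^2 - 2.1864*z - 15.3586)/(0.8464*z^4 + 11.7944*z^3 + 37.6841*z^2 - 23.717*z + 3.4225)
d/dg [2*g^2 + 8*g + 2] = 4*g + 8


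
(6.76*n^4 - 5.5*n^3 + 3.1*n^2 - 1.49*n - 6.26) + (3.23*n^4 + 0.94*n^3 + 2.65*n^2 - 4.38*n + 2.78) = 9.99*n^4 - 4.56*n^3 + 5.75*n^2 - 5.87*n - 3.48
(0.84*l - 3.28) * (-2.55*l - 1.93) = -2.142*l^2 + 6.7428*l + 6.3304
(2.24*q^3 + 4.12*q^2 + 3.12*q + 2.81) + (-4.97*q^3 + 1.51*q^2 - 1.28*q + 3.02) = -2.73*q^3 + 5.63*q^2 + 1.84*q + 5.83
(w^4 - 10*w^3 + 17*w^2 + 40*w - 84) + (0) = w^4 - 10*w^3 + 17*w^2 + 40*w - 84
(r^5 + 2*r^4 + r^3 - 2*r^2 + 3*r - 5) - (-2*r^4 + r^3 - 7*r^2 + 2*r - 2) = r^5 + 4*r^4 + 5*r^2 + r - 3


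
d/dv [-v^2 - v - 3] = -2*v - 1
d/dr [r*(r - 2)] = 2*r - 2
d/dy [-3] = 0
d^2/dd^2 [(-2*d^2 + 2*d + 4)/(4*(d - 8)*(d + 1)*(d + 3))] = (-d^3 + 6*d^2 - 102*d + 218)/(d^6 - 15*d^5 + 3*d^4 + 595*d^3 - 72*d^2 - 8640*d - 13824)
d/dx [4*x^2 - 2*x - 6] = 8*x - 2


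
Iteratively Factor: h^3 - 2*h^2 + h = (h)*(h^2 - 2*h + 1) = h*(h - 1)*(h - 1)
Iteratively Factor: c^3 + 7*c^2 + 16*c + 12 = (c + 3)*(c^2 + 4*c + 4) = (c + 2)*(c + 3)*(c + 2)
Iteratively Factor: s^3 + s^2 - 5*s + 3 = (s - 1)*(s^2 + 2*s - 3) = (s - 1)^2*(s + 3)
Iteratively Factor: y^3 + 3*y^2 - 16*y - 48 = (y - 4)*(y^2 + 7*y + 12) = (y - 4)*(y + 3)*(y + 4)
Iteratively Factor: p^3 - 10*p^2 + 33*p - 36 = (p - 3)*(p^2 - 7*p + 12) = (p - 4)*(p - 3)*(p - 3)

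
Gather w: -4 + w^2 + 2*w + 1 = w^2 + 2*w - 3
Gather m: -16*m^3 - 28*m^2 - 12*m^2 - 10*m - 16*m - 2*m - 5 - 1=-16*m^3 - 40*m^2 - 28*m - 6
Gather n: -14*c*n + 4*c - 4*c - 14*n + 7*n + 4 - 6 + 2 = n*(-14*c - 7)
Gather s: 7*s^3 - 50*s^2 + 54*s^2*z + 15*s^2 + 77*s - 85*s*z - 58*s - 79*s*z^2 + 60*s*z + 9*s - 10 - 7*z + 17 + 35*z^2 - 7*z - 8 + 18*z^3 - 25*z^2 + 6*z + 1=7*s^3 + s^2*(54*z - 35) + s*(-79*z^2 - 25*z + 28) + 18*z^3 + 10*z^2 - 8*z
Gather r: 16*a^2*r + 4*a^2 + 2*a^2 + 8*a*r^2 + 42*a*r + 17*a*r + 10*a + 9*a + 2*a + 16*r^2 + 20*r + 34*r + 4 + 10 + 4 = 6*a^2 + 21*a + r^2*(8*a + 16) + r*(16*a^2 + 59*a + 54) + 18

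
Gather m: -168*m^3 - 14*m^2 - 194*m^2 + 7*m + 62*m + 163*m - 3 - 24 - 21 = -168*m^3 - 208*m^2 + 232*m - 48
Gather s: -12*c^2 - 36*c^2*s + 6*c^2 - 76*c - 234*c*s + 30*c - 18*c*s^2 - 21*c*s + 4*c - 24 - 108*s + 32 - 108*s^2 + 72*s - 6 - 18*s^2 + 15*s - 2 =-6*c^2 - 42*c + s^2*(-18*c - 126) + s*(-36*c^2 - 255*c - 21)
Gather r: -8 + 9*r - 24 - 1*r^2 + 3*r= -r^2 + 12*r - 32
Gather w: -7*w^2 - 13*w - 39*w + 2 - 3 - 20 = -7*w^2 - 52*w - 21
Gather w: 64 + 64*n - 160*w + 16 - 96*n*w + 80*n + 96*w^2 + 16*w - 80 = 144*n + 96*w^2 + w*(-96*n - 144)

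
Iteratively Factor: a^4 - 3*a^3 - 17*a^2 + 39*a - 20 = (a - 1)*(a^3 - 2*a^2 - 19*a + 20) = (a - 5)*(a - 1)*(a^2 + 3*a - 4) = (a - 5)*(a - 1)*(a + 4)*(a - 1)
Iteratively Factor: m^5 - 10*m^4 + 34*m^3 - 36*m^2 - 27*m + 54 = (m + 1)*(m^4 - 11*m^3 + 45*m^2 - 81*m + 54) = (m - 3)*(m + 1)*(m^3 - 8*m^2 + 21*m - 18) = (m - 3)^2*(m + 1)*(m^2 - 5*m + 6) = (m - 3)^3*(m + 1)*(m - 2)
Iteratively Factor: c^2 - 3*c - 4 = (c - 4)*(c + 1)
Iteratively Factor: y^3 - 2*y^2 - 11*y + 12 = (y + 3)*(y^2 - 5*y + 4) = (y - 1)*(y + 3)*(y - 4)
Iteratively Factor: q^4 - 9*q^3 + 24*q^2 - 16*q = (q - 1)*(q^3 - 8*q^2 + 16*q) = q*(q - 1)*(q^2 - 8*q + 16) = q*(q - 4)*(q - 1)*(q - 4)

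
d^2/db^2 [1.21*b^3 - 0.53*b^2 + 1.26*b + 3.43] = 7.26*b - 1.06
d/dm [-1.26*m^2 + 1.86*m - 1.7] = 1.86 - 2.52*m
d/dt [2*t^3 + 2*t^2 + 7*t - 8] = 6*t^2 + 4*t + 7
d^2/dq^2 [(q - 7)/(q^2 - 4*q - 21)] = 2/(q^3 + 9*q^2 + 27*q + 27)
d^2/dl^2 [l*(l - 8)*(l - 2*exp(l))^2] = -4*l^3*exp(l) + 16*l^2*exp(2*l) + 8*l^2*exp(l) + 12*l^2 - 96*l*exp(2*l) + 104*l*exp(l) - 48*l - 120*exp(2*l) + 64*exp(l)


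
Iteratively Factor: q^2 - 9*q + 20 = (q - 5)*(q - 4)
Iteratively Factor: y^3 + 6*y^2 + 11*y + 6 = (y + 3)*(y^2 + 3*y + 2) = (y + 1)*(y + 3)*(y + 2)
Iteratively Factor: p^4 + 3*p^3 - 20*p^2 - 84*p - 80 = (p + 2)*(p^3 + p^2 - 22*p - 40) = (p - 5)*(p + 2)*(p^2 + 6*p + 8) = (p - 5)*(p + 2)^2*(p + 4)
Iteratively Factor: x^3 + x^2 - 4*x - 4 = (x + 1)*(x^2 - 4) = (x - 2)*(x + 1)*(x + 2)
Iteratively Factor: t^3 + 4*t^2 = (t + 4)*(t^2) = t*(t + 4)*(t)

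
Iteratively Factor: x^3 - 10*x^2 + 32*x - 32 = (x - 4)*(x^2 - 6*x + 8) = (x - 4)*(x - 2)*(x - 4)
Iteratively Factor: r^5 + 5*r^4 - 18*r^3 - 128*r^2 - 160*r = (r + 4)*(r^4 + r^3 - 22*r^2 - 40*r) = r*(r + 4)*(r^3 + r^2 - 22*r - 40) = r*(r + 4)^2*(r^2 - 3*r - 10) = r*(r - 5)*(r + 4)^2*(r + 2)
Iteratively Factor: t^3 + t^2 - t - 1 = (t + 1)*(t^2 - 1) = (t + 1)^2*(t - 1)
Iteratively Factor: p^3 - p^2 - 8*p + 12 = (p - 2)*(p^2 + p - 6) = (p - 2)^2*(p + 3)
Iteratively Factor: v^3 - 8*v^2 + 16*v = (v - 4)*(v^2 - 4*v) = v*(v - 4)*(v - 4)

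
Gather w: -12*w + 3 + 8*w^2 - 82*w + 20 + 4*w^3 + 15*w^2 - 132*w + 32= 4*w^3 + 23*w^2 - 226*w + 55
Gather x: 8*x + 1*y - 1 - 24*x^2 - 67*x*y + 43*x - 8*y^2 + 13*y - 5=-24*x^2 + x*(51 - 67*y) - 8*y^2 + 14*y - 6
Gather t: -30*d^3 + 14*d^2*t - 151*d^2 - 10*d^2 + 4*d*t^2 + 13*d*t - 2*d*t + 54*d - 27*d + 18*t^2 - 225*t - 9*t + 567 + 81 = -30*d^3 - 161*d^2 + 27*d + t^2*(4*d + 18) + t*(14*d^2 + 11*d - 234) + 648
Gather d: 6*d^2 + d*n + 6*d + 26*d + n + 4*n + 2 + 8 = 6*d^2 + d*(n + 32) + 5*n + 10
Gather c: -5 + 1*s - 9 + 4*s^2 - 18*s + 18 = 4*s^2 - 17*s + 4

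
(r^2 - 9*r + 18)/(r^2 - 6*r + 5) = (r^2 - 9*r + 18)/(r^2 - 6*r + 5)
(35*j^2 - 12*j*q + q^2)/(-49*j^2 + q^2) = (-5*j + q)/(7*j + q)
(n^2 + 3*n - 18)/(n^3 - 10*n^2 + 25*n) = (n^2 + 3*n - 18)/(n*(n^2 - 10*n + 25))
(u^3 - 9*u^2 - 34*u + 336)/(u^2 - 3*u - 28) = (u^2 - 2*u - 48)/(u + 4)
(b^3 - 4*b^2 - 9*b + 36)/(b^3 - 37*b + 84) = (b + 3)/(b + 7)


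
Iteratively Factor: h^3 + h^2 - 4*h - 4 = (h - 2)*(h^2 + 3*h + 2) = (h - 2)*(h + 2)*(h + 1)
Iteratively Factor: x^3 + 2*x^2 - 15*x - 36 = (x - 4)*(x^2 + 6*x + 9) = (x - 4)*(x + 3)*(x + 3)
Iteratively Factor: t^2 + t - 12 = (t - 3)*(t + 4)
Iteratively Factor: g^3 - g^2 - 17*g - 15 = (g + 3)*(g^2 - 4*g - 5) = (g + 1)*(g + 3)*(g - 5)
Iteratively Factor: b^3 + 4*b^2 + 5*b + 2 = (b + 2)*(b^2 + 2*b + 1) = (b + 1)*(b + 2)*(b + 1)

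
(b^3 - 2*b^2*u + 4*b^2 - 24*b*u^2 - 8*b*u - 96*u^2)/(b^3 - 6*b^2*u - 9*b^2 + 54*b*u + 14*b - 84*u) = (b^2 + 4*b*u + 4*b + 16*u)/(b^2 - 9*b + 14)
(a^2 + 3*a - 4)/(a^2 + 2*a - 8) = (a - 1)/(a - 2)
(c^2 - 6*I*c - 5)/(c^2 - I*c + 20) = (c - I)/(c + 4*I)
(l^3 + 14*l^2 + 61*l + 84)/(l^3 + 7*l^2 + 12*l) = (l + 7)/l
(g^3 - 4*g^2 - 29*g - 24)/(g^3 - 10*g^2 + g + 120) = (g + 1)/(g - 5)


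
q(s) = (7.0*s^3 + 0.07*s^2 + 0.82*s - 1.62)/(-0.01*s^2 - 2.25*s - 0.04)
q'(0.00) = -2298.62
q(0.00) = 40.50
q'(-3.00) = 18.99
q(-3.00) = -29.07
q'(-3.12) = 19.78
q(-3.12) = -31.40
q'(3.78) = -22.97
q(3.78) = -43.80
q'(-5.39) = 34.79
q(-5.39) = -93.26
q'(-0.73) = 3.16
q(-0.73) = -3.07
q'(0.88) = -6.32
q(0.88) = -1.94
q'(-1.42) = 8.58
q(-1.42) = -7.24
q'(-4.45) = 28.52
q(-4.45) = -63.51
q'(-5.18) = 33.38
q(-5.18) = -86.10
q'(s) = (0.02*s + 2.25)*(7.0*s^3 + 0.07*s^2 + 0.82*s - 1.62)/(-0.01*s^2 - 2.25*s - 0.04)^2 + (21.0*s^2 + 0.14*s + 0.82)/(-0.01*s^2 - 2.25*s - 0.04)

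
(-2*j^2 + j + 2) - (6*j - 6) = -2*j^2 - 5*j + 8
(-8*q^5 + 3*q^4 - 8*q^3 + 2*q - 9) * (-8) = 64*q^5 - 24*q^4 + 64*q^3 - 16*q + 72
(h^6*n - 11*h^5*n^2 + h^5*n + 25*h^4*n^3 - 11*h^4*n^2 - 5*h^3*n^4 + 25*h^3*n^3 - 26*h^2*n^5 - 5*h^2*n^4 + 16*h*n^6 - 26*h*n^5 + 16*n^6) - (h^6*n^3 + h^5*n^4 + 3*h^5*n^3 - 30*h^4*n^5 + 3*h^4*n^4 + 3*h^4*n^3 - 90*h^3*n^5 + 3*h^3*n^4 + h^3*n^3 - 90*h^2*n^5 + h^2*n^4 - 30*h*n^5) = -h^6*n^3 + h^6*n - h^5*n^4 - 3*h^5*n^3 - 11*h^5*n^2 + h^5*n + 30*h^4*n^5 - 3*h^4*n^4 + 22*h^4*n^3 - 11*h^4*n^2 + 90*h^3*n^5 - 8*h^3*n^4 + 24*h^3*n^3 + 64*h^2*n^5 - 6*h^2*n^4 + 16*h*n^6 + 4*h*n^5 + 16*n^6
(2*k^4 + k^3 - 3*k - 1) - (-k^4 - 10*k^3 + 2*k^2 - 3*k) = 3*k^4 + 11*k^3 - 2*k^2 - 1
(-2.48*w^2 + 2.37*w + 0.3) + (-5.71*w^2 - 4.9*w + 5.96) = -8.19*w^2 - 2.53*w + 6.26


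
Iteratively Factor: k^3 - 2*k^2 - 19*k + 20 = (k - 1)*(k^2 - k - 20) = (k - 1)*(k + 4)*(k - 5)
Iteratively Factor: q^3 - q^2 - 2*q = (q - 2)*(q^2 + q) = (q - 2)*(q + 1)*(q)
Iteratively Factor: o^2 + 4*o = (o + 4)*(o)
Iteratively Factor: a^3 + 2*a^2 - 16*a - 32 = (a + 4)*(a^2 - 2*a - 8) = (a + 2)*(a + 4)*(a - 4)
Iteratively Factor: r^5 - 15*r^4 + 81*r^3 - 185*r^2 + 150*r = (r - 5)*(r^4 - 10*r^3 + 31*r^2 - 30*r) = (r - 5)*(r - 3)*(r^3 - 7*r^2 + 10*r) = r*(r - 5)*(r - 3)*(r^2 - 7*r + 10) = r*(r - 5)*(r - 3)*(r - 2)*(r - 5)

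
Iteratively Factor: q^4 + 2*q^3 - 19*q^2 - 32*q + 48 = (q - 4)*(q^3 + 6*q^2 + 5*q - 12) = (q - 4)*(q + 4)*(q^2 + 2*q - 3) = (q - 4)*(q - 1)*(q + 4)*(q + 3)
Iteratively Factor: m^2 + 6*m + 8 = (m + 2)*(m + 4)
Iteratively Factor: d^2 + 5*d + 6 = (d + 3)*(d + 2)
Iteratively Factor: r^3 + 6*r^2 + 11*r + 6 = (r + 3)*(r^2 + 3*r + 2) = (r + 1)*(r + 3)*(r + 2)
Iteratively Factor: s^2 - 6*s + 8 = (s - 4)*(s - 2)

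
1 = 1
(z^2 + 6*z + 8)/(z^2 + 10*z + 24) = (z + 2)/(z + 6)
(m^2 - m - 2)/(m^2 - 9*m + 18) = (m^2 - m - 2)/(m^2 - 9*m + 18)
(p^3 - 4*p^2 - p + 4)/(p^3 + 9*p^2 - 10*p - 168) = (p^2 - 1)/(p^2 + 13*p + 42)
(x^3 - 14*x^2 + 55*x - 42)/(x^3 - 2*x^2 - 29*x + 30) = (x - 7)/(x + 5)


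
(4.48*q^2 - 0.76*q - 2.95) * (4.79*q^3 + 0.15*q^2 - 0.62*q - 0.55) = 21.4592*q^5 - 2.9684*q^4 - 17.0221*q^3 - 2.4353*q^2 + 2.247*q + 1.6225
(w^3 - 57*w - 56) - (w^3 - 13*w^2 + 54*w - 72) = 13*w^2 - 111*w + 16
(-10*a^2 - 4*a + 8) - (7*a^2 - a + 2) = -17*a^2 - 3*a + 6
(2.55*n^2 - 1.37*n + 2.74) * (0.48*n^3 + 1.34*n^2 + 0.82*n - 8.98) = 1.224*n^5 + 2.7594*n^4 + 1.5704*n^3 - 20.3508*n^2 + 14.5494*n - 24.6052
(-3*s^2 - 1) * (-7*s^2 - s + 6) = 21*s^4 + 3*s^3 - 11*s^2 + s - 6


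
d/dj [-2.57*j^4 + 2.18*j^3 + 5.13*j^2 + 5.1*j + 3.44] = -10.28*j^3 + 6.54*j^2 + 10.26*j + 5.1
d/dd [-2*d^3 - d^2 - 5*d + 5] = -6*d^2 - 2*d - 5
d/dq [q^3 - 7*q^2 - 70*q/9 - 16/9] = 3*q^2 - 14*q - 70/9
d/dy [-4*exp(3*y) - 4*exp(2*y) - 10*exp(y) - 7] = (-12*exp(2*y) - 8*exp(y) - 10)*exp(y)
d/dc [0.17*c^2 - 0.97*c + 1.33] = 0.34*c - 0.97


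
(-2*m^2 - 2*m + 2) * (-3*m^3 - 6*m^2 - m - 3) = 6*m^5 + 18*m^4 + 8*m^3 - 4*m^2 + 4*m - 6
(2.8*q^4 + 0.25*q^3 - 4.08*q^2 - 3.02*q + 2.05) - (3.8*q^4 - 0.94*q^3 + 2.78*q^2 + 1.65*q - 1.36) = -1.0*q^4 + 1.19*q^3 - 6.86*q^2 - 4.67*q + 3.41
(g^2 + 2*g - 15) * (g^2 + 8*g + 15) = g^4 + 10*g^3 + 16*g^2 - 90*g - 225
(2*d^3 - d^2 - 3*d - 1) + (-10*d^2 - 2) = 2*d^3 - 11*d^2 - 3*d - 3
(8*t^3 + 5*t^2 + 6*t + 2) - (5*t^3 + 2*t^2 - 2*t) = 3*t^3 + 3*t^2 + 8*t + 2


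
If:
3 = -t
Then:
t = -3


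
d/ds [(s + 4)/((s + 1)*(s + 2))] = (-s^2 - 8*s - 10)/(s^4 + 6*s^3 + 13*s^2 + 12*s + 4)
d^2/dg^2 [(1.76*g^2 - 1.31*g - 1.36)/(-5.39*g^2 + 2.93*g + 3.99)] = (5.6843418860808e-14*g^4 + 20.526198*g^3 + 9.96071999999992*g^2 + 40.169514*g - 4.820866)/(156.590819*g^6 - 255.367959*g^5 - 208.935804*g^4 + 352.923481*g^3 + 154.666764*g^2 - 139.937679*g - 63.521199)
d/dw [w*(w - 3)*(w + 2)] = 3*w^2 - 2*w - 6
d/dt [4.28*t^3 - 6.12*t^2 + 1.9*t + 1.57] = 12.84*t^2 - 12.24*t + 1.9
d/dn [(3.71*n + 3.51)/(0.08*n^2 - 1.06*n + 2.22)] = (-0.2968*n^2 - 0.5616*n + 11.9568)/(0.0064*n^4 - 0.1696*n^3 + 1.4788*n^2 - 4.7064*n + 4.9284)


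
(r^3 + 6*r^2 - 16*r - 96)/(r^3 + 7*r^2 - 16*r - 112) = (r + 6)/(r + 7)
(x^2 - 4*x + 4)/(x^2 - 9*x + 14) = (x - 2)/(x - 7)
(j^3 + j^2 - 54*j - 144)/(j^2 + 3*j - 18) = (j^2 - 5*j - 24)/(j - 3)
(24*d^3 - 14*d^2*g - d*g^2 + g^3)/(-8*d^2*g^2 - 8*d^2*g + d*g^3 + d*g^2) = (-24*d^3 + 14*d^2*g + d*g^2 - g^3)/(d*g*(8*d*g + 8*d - g^2 - g))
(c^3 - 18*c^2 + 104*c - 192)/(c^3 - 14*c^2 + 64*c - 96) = (c - 8)/(c - 4)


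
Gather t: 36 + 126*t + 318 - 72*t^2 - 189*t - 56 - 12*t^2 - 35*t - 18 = -84*t^2 - 98*t + 280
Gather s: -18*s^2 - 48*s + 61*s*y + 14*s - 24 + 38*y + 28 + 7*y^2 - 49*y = -18*s^2 + s*(61*y - 34) + 7*y^2 - 11*y + 4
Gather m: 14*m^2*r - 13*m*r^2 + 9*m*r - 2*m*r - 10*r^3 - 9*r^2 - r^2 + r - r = 14*m^2*r + m*(-13*r^2 + 7*r) - 10*r^3 - 10*r^2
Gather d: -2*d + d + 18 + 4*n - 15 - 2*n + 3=-d + 2*n + 6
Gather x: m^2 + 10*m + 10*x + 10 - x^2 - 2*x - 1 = m^2 + 10*m - x^2 + 8*x + 9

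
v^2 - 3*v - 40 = (v - 8)*(v + 5)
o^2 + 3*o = o*(o + 3)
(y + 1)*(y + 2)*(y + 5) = y^3 + 8*y^2 + 17*y + 10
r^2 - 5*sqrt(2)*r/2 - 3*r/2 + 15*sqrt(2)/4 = (r - 3/2)*(r - 5*sqrt(2)/2)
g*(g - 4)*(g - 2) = g^3 - 6*g^2 + 8*g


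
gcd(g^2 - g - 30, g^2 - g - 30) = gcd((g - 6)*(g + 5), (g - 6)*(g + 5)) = g^2 - g - 30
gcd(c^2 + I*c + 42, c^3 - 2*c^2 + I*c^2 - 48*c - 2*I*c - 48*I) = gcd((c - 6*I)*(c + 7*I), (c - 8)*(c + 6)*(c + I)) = 1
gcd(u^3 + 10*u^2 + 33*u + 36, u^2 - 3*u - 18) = u + 3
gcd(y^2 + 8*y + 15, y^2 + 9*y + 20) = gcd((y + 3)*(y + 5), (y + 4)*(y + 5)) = y + 5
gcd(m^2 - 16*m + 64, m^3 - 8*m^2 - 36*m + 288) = m - 8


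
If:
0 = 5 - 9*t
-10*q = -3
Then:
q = 3/10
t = 5/9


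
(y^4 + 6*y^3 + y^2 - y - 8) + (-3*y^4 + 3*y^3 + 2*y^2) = -2*y^4 + 9*y^3 + 3*y^2 - y - 8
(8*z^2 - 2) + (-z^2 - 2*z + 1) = 7*z^2 - 2*z - 1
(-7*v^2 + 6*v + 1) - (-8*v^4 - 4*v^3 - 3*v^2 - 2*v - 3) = 8*v^4 + 4*v^3 - 4*v^2 + 8*v + 4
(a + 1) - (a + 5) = -4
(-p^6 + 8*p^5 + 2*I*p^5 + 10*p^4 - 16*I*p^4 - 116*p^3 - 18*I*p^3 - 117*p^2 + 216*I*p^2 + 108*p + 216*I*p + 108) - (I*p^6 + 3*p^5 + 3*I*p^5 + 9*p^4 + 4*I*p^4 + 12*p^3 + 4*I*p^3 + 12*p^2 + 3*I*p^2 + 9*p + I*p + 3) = -p^6 - I*p^6 + 5*p^5 - I*p^5 + p^4 - 20*I*p^4 - 128*p^3 - 22*I*p^3 - 129*p^2 + 213*I*p^2 + 99*p + 215*I*p + 105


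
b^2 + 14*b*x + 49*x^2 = (b + 7*x)^2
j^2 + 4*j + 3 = (j + 1)*(j + 3)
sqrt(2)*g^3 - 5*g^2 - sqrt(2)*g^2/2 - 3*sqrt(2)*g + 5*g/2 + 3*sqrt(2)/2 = (g - 1/2)*(g - 3*sqrt(2))*(sqrt(2)*g + 1)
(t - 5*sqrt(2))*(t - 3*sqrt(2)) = t^2 - 8*sqrt(2)*t + 30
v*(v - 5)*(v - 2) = v^3 - 7*v^2 + 10*v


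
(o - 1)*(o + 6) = o^2 + 5*o - 6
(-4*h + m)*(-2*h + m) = 8*h^2 - 6*h*m + m^2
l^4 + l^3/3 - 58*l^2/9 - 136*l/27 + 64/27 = (l - 8/3)*(l - 1/3)*(l + 4/3)*(l + 2)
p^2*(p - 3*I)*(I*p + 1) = I*p^4 + 4*p^3 - 3*I*p^2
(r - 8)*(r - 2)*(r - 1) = r^3 - 11*r^2 + 26*r - 16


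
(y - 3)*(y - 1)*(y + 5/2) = y^3 - 3*y^2/2 - 7*y + 15/2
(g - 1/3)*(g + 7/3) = g^2 + 2*g - 7/9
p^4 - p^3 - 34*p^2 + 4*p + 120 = (p - 6)*(p - 2)*(p + 2)*(p + 5)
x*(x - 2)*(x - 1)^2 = x^4 - 4*x^3 + 5*x^2 - 2*x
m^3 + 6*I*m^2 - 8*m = m*(m + 2*I)*(m + 4*I)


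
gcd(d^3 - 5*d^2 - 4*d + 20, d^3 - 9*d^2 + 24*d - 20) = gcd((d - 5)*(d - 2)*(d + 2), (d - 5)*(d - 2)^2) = d^2 - 7*d + 10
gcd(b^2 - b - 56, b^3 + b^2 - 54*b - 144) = b - 8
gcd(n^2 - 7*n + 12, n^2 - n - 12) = n - 4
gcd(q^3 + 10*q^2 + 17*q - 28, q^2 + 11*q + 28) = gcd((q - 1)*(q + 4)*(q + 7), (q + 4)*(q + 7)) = q^2 + 11*q + 28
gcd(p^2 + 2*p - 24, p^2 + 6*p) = p + 6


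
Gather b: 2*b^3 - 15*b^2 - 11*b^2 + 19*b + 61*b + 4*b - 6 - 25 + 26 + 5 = 2*b^3 - 26*b^2 + 84*b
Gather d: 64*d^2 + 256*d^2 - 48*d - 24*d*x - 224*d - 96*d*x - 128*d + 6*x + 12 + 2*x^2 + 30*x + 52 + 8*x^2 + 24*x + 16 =320*d^2 + d*(-120*x - 400) + 10*x^2 + 60*x + 80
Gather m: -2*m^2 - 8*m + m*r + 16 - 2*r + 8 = -2*m^2 + m*(r - 8) - 2*r + 24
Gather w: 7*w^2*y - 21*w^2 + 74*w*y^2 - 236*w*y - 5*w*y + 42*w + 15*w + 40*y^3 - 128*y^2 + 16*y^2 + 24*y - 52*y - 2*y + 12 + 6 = w^2*(7*y - 21) + w*(74*y^2 - 241*y + 57) + 40*y^3 - 112*y^2 - 30*y + 18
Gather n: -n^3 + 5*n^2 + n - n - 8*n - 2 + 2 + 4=-n^3 + 5*n^2 - 8*n + 4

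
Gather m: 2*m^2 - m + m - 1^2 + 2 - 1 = 2*m^2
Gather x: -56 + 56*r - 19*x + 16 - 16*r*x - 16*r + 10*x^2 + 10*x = 40*r + 10*x^2 + x*(-16*r - 9) - 40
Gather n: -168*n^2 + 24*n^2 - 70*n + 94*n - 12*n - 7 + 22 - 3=-144*n^2 + 12*n + 12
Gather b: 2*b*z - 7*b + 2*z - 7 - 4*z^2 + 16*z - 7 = b*(2*z - 7) - 4*z^2 + 18*z - 14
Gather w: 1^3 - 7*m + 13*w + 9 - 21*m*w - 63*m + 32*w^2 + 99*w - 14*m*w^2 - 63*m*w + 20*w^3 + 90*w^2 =-70*m + 20*w^3 + w^2*(122 - 14*m) + w*(112 - 84*m) + 10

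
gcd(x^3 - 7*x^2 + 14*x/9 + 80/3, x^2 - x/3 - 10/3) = x + 5/3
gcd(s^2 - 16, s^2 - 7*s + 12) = s - 4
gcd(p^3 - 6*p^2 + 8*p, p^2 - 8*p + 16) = p - 4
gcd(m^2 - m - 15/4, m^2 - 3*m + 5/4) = m - 5/2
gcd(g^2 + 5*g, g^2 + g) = g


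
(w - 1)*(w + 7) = w^2 + 6*w - 7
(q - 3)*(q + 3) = q^2 - 9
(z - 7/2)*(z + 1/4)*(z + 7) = z^3 + 15*z^2/4 - 189*z/8 - 49/8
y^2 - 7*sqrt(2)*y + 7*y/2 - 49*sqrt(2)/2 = (y + 7/2)*(y - 7*sqrt(2))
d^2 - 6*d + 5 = (d - 5)*(d - 1)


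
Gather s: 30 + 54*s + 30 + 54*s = 108*s + 60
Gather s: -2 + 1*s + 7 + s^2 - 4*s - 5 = s^2 - 3*s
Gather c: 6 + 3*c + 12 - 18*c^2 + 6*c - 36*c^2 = -54*c^2 + 9*c + 18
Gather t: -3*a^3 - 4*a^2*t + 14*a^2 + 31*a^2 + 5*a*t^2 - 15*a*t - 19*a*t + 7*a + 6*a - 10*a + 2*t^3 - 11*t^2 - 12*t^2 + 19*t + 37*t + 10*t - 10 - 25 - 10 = -3*a^3 + 45*a^2 + 3*a + 2*t^3 + t^2*(5*a - 23) + t*(-4*a^2 - 34*a + 66) - 45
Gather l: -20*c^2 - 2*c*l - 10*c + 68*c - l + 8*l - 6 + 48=-20*c^2 + 58*c + l*(7 - 2*c) + 42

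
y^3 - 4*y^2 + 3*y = y*(y - 3)*(y - 1)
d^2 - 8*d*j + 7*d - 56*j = (d + 7)*(d - 8*j)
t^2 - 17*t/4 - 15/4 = (t - 5)*(t + 3/4)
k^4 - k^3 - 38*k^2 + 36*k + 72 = (k - 6)*(k - 2)*(k + 1)*(k + 6)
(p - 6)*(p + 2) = p^2 - 4*p - 12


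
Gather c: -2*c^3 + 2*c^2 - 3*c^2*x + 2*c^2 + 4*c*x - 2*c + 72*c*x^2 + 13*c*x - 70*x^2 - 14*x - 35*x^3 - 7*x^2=-2*c^3 + c^2*(4 - 3*x) + c*(72*x^2 + 17*x - 2) - 35*x^3 - 77*x^2 - 14*x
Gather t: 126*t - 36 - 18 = 126*t - 54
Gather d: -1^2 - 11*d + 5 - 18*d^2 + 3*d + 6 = -18*d^2 - 8*d + 10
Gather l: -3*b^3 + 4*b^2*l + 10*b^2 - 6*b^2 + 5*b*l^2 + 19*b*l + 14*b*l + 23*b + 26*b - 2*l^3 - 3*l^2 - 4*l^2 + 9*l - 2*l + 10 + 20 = -3*b^3 + 4*b^2 + 49*b - 2*l^3 + l^2*(5*b - 7) + l*(4*b^2 + 33*b + 7) + 30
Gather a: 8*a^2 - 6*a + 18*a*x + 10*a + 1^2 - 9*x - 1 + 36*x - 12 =8*a^2 + a*(18*x + 4) + 27*x - 12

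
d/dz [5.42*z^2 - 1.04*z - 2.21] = 10.84*z - 1.04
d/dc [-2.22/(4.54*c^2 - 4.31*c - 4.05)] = (20.1576*c - 9.5682)/(-4.54*c^2 + 4.31*c + 4.05)^2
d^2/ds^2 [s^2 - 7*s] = 2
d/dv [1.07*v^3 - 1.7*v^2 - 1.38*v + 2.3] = 3.21*v^2 - 3.4*v - 1.38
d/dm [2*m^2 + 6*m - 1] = 4*m + 6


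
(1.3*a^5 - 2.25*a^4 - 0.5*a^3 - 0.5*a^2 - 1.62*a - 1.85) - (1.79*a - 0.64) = 1.3*a^5 - 2.25*a^4 - 0.5*a^3 - 0.5*a^2 - 3.41*a - 1.21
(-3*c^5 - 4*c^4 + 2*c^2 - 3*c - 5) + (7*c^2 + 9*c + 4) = -3*c^5 - 4*c^4 + 9*c^2 + 6*c - 1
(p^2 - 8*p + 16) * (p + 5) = p^3 - 3*p^2 - 24*p + 80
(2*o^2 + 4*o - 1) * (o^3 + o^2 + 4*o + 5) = 2*o^5 + 6*o^4 + 11*o^3 + 25*o^2 + 16*o - 5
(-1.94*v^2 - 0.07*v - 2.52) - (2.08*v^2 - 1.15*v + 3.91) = -4.02*v^2 + 1.08*v - 6.43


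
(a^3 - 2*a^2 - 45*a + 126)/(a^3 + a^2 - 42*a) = (a - 3)/a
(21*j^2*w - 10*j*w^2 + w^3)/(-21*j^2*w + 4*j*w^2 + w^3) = (-7*j + w)/(7*j + w)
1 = 1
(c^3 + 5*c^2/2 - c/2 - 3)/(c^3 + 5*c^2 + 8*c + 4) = (2*c^2 + c - 3)/(2*(c^2 + 3*c + 2))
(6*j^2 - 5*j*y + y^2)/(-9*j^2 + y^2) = (-2*j + y)/(3*j + y)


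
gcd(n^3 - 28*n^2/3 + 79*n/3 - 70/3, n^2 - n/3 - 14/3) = n - 7/3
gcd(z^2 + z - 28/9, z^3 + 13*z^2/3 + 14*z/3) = z + 7/3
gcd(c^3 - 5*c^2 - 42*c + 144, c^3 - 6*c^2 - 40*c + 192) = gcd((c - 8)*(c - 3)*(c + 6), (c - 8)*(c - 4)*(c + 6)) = c^2 - 2*c - 48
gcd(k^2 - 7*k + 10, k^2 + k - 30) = k - 5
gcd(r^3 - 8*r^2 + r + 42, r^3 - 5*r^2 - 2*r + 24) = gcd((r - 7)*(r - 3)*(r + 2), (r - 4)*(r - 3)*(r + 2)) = r^2 - r - 6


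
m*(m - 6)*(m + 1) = m^3 - 5*m^2 - 6*m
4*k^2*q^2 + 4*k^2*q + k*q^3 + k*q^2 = q*(4*k + q)*(k*q + k)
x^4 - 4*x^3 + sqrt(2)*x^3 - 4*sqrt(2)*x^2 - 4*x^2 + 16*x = x*(x - 4)*(x - sqrt(2))*(x + 2*sqrt(2))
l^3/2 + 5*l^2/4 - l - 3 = (l/2 + 1)*(l - 3/2)*(l + 2)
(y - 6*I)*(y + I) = y^2 - 5*I*y + 6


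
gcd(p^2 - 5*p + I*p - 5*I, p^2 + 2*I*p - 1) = p + I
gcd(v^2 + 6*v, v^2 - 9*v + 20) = 1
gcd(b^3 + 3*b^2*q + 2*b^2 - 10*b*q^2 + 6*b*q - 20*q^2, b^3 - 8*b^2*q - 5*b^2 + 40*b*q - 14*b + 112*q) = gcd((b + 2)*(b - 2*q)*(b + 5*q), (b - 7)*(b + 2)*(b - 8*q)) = b + 2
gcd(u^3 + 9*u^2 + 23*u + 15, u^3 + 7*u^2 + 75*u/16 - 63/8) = 1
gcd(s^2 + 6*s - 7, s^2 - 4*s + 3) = s - 1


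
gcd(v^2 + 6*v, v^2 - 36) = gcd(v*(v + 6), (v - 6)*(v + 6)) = v + 6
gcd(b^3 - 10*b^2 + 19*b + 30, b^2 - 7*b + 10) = b - 5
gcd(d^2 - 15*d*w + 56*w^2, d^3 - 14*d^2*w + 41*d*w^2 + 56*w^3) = d^2 - 15*d*w + 56*w^2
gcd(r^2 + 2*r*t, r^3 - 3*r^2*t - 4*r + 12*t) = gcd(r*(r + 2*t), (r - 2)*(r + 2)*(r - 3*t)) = 1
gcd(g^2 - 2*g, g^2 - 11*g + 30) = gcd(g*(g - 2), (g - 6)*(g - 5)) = 1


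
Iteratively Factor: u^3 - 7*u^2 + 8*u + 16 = (u - 4)*(u^2 - 3*u - 4) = (u - 4)*(u + 1)*(u - 4)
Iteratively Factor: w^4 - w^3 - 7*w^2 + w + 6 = (w - 1)*(w^3 - 7*w - 6) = (w - 1)*(w + 2)*(w^2 - 2*w - 3) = (w - 3)*(w - 1)*(w + 2)*(w + 1)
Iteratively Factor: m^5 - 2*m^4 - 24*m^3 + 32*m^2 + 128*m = (m)*(m^4 - 2*m^3 - 24*m^2 + 32*m + 128) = m*(m + 4)*(m^3 - 6*m^2 + 32) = m*(m - 4)*(m + 4)*(m^2 - 2*m - 8) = m*(m - 4)^2*(m + 4)*(m + 2)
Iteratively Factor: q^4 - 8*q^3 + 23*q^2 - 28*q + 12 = (q - 2)*(q^3 - 6*q^2 + 11*q - 6) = (q - 2)^2*(q^2 - 4*q + 3) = (q - 3)*(q - 2)^2*(q - 1)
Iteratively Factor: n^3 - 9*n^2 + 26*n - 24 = (n - 4)*(n^2 - 5*n + 6) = (n - 4)*(n - 2)*(n - 3)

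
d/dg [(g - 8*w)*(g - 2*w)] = 2*g - 10*w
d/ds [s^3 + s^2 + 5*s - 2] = 3*s^2 + 2*s + 5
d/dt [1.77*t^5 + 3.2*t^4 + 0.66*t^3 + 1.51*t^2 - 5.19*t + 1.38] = 8.85*t^4 + 12.8*t^3 + 1.98*t^2 + 3.02*t - 5.19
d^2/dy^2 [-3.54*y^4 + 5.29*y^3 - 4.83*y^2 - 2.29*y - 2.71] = -42.48*y^2 + 31.74*y - 9.66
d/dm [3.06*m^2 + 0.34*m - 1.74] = 6.12*m + 0.34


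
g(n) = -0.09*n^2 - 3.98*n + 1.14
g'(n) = -0.18*n - 3.98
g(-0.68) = 3.80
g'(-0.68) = -3.86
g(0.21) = 0.30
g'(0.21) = -4.02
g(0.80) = -2.10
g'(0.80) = -4.12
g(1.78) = -6.23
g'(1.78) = -4.30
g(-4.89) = 18.45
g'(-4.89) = -3.10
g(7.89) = -35.86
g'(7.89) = -5.40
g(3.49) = -13.85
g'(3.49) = -4.61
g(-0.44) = 2.87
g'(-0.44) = -3.90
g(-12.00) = 35.94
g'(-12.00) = -1.82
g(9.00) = -41.97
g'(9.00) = -5.60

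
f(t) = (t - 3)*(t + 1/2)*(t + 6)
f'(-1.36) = -20.47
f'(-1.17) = -20.58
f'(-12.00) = 331.50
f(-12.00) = -1035.00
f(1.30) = -22.34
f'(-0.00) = -16.50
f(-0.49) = -0.19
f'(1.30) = -2.33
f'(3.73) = 51.35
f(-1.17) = 13.49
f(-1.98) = 29.63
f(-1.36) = 17.40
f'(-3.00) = -10.50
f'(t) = (t - 3)*(t + 1/2) + (t - 3)*(t + 6) + (t + 1/2)*(t + 6) = 3*t^2 + 7*t - 33/2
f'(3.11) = 34.29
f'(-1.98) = -18.60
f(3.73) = 30.05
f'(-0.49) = -19.21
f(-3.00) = 45.00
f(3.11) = 3.62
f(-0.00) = -9.00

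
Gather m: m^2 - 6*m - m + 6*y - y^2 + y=m^2 - 7*m - y^2 + 7*y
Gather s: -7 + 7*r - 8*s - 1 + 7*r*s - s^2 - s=7*r - s^2 + s*(7*r - 9) - 8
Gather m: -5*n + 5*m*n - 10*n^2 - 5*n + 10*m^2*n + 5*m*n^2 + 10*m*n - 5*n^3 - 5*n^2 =10*m^2*n + m*(5*n^2 + 15*n) - 5*n^3 - 15*n^2 - 10*n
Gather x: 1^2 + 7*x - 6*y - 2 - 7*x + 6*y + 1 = 0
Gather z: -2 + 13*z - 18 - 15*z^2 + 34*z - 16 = -15*z^2 + 47*z - 36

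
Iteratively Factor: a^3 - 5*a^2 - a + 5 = (a - 5)*(a^2 - 1) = (a - 5)*(a + 1)*(a - 1)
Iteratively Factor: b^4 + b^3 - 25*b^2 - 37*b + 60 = (b - 1)*(b^3 + 2*b^2 - 23*b - 60) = (b - 5)*(b - 1)*(b^2 + 7*b + 12) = (b - 5)*(b - 1)*(b + 4)*(b + 3)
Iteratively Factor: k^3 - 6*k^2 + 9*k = (k)*(k^2 - 6*k + 9) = k*(k - 3)*(k - 3)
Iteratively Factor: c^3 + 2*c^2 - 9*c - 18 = (c + 3)*(c^2 - c - 6) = (c + 2)*(c + 3)*(c - 3)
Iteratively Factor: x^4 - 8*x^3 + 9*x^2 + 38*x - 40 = (x + 2)*(x^3 - 10*x^2 + 29*x - 20) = (x - 5)*(x + 2)*(x^2 - 5*x + 4) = (x - 5)*(x - 1)*(x + 2)*(x - 4)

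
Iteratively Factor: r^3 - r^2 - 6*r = (r - 3)*(r^2 + 2*r) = (r - 3)*(r + 2)*(r)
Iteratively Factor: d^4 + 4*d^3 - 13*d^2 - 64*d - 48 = (d + 1)*(d^3 + 3*d^2 - 16*d - 48) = (d + 1)*(d + 3)*(d^2 - 16) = (d - 4)*(d + 1)*(d + 3)*(d + 4)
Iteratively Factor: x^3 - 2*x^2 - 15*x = (x + 3)*(x^2 - 5*x) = (x - 5)*(x + 3)*(x)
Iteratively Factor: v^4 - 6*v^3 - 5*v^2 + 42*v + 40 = (v - 5)*(v^3 - v^2 - 10*v - 8) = (v - 5)*(v - 4)*(v^2 + 3*v + 2) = (v - 5)*(v - 4)*(v + 2)*(v + 1)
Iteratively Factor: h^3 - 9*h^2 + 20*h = (h - 4)*(h^2 - 5*h) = (h - 5)*(h - 4)*(h)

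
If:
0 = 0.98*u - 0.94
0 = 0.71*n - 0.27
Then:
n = 0.38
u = 0.96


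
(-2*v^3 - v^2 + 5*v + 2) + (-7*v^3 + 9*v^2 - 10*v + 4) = -9*v^3 + 8*v^2 - 5*v + 6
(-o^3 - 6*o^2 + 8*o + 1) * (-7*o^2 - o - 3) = 7*o^5 + 43*o^4 - 47*o^3 + 3*o^2 - 25*o - 3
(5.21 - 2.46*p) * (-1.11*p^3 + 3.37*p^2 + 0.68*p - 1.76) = 2.7306*p^4 - 14.0733*p^3 + 15.8849*p^2 + 7.8724*p - 9.1696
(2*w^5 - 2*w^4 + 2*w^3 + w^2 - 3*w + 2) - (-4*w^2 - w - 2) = 2*w^5 - 2*w^4 + 2*w^3 + 5*w^2 - 2*w + 4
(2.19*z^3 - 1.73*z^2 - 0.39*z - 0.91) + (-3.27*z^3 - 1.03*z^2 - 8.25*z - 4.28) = -1.08*z^3 - 2.76*z^2 - 8.64*z - 5.19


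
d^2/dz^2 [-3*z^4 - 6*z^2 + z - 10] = -36*z^2 - 12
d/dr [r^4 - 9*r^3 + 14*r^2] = r*(4*r^2 - 27*r + 28)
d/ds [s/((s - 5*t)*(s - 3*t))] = -s^2/((s - 5*t)^2*(s - 3*t)^2) + 15*t^2/((s - 5*t)^2*(s - 3*t)^2)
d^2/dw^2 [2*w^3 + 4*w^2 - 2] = 12*w + 8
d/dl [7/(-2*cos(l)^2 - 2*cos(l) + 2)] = -7*(2*cos(l) + 1)*sin(l)/(2*(sin(l)^2 - cos(l))^2)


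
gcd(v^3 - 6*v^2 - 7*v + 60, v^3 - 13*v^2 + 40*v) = v - 5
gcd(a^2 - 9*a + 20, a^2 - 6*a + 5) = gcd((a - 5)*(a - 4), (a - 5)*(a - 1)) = a - 5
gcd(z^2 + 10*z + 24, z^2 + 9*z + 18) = z + 6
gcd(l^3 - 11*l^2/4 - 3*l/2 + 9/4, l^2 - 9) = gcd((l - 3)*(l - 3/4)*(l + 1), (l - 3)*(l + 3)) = l - 3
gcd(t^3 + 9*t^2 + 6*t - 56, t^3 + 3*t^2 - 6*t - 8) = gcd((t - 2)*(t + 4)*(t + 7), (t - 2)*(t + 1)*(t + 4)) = t^2 + 2*t - 8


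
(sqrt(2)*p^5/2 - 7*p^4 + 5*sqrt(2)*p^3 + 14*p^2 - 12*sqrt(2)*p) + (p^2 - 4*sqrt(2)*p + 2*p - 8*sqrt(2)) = sqrt(2)*p^5/2 - 7*p^4 + 5*sqrt(2)*p^3 + 15*p^2 - 16*sqrt(2)*p + 2*p - 8*sqrt(2)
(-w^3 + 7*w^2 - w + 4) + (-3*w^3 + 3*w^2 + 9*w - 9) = -4*w^3 + 10*w^2 + 8*w - 5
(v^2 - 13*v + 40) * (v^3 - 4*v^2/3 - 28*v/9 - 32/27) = v^5 - 43*v^4/3 + 488*v^3/9 - 380*v^2/27 - 2944*v/27 - 1280/27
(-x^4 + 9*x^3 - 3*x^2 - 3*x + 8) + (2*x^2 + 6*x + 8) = -x^4 + 9*x^3 - x^2 + 3*x + 16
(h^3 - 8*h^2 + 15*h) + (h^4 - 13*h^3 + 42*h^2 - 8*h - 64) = h^4 - 12*h^3 + 34*h^2 + 7*h - 64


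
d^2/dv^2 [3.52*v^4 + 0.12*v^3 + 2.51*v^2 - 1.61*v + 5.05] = 42.24*v^2 + 0.72*v + 5.02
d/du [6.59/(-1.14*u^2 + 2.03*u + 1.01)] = (15.0252*u - 13.3777)/(-1.14*u^2 + 2.03*u + 1.01)^2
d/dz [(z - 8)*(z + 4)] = 2*z - 4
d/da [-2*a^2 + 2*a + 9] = 2 - 4*a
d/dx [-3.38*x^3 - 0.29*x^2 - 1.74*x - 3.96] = -10.14*x^2 - 0.58*x - 1.74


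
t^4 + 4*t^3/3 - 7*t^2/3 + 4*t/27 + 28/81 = (t - 2/3)^2*(t + 1/3)*(t + 7/3)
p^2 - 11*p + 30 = (p - 6)*(p - 5)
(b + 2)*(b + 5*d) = b^2 + 5*b*d + 2*b + 10*d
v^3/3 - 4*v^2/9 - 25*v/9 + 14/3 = (v/3 + 1)*(v - 7/3)*(v - 2)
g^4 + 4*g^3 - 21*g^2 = g^2*(g - 3)*(g + 7)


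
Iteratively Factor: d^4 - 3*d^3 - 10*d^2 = (d + 2)*(d^3 - 5*d^2) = d*(d + 2)*(d^2 - 5*d) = d^2*(d + 2)*(d - 5)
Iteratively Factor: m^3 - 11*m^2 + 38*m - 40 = (m - 4)*(m^2 - 7*m + 10) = (m - 5)*(m - 4)*(m - 2)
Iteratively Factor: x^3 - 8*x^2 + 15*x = (x - 3)*(x^2 - 5*x) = (x - 5)*(x - 3)*(x)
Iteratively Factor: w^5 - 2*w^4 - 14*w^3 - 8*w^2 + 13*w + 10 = (w - 5)*(w^4 + 3*w^3 + w^2 - 3*w - 2) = (w - 5)*(w - 1)*(w^3 + 4*w^2 + 5*w + 2) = (w - 5)*(w - 1)*(w + 1)*(w^2 + 3*w + 2) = (w - 5)*(w - 1)*(w + 1)*(w + 2)*(w + 1)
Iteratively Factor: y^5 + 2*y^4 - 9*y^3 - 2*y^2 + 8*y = (y - 2)*(y^4 + 4*y^3 - y^2 - 4*y) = (y - 2)*(y + 1)*(y^3 + 3*y^2 - 4*y) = (y - 2)*(y + 1)*(y + 4)*(y^2 - y) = y*(y - 2)*(y + 1)*(y + 4)*(y - 1)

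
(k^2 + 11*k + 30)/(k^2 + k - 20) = (k + 6)/(k - 4)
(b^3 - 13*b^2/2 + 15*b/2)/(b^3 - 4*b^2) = (2*b^2 - 13*b + 15)/(2*b*(b - 4))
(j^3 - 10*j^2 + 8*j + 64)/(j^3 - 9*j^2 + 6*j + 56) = (j - 8)/(j - 7)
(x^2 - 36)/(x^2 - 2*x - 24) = (x + 6)/(x + 4)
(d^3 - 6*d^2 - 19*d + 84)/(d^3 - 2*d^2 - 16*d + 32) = (d^2 - 10*d + 21)/(d^2 - 6*d + 8)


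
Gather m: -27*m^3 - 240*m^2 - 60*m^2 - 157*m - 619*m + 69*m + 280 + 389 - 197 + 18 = -27*m^3 - 300*m^2 - 707*m + 490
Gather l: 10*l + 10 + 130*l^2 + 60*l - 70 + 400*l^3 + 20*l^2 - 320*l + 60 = 400*l^3 + 150*l^2 - 250*l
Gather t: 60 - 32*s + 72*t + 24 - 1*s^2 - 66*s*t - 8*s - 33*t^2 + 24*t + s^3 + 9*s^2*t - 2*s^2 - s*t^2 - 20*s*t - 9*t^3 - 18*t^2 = s^3 - 3*s^2 - 40*s - 9*t^3 + t^2*(-s - 51) + t*(9*s^2 - 86*s + 96) + 84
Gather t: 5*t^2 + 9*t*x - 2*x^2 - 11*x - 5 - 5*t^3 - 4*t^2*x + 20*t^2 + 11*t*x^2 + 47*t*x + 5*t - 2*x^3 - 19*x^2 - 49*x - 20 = -5*t^3 + t^2*(25 - 4*x) + t*(11*x^2 + 56*x + 5) - 2*x^3 - 21*x^2 - 60*x - 25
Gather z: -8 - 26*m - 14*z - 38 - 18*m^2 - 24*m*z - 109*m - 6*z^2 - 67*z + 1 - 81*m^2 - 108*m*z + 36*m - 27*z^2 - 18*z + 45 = -99*m^2 - 99*m - 33*z^2 + z*(-132*m - 99)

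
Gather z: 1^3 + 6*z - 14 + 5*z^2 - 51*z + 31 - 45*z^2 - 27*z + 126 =-40*z^2 - 72*z + 144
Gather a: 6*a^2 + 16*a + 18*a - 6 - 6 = 6*a^2 + 34*a - 12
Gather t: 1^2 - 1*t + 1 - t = 2 - 2*t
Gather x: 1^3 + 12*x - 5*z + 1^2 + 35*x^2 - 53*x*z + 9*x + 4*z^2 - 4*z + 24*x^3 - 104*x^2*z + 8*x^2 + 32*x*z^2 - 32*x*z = 24*x^3 + x^2*(43 - 104*z) + x*(32*z^2 - 85*z + 21) + 4*z^2 - 9*z + 2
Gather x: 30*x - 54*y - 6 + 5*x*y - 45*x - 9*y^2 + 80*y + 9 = x*(5*y - 15) - 9*y^2 + 26*y + 3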